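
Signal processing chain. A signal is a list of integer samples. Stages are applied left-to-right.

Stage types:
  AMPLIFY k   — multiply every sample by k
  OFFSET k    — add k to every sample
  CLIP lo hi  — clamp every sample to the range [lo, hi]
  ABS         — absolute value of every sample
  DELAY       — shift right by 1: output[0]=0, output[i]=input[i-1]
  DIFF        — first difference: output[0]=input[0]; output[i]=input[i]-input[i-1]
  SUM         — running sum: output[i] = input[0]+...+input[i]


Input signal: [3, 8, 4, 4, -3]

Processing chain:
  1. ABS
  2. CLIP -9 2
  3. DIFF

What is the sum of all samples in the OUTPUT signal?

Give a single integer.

Input: [3, 8, 4, 4, -3]
Stage 1 (ABS): |3|=3, |8|=8, |4|=4, |4|=4, |-3|=3 -> [3, 8, 4, 4, 3]
Stage 2 (CLIP -9 2): clip(3,-9,2)=2, clip(8,-9,2)=2, clip(4,-9,2)=2, clip(4,-9,2)=2, clip(3,-9,2)=2 -> [2, 2, 2, 2, 2]
Stage 3 (DIFF): s[0]=2, 2-2=0, 2-2=0, 2-2=0, 2-2=0 -> [2, 0, 0, 0, 0]
Output sum: 2

Answer: 2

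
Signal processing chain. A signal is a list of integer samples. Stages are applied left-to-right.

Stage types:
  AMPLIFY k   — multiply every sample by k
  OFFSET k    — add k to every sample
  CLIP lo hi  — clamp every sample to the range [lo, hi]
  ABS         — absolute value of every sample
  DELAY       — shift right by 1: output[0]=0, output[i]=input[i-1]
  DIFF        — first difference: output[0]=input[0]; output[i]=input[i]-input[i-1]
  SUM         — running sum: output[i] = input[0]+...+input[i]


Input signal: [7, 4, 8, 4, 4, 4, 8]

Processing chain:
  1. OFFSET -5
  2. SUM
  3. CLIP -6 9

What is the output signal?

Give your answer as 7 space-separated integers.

Answer: 2 1 4 3 2 1 4

Derivation:
Input: [7, 4, 8, 4, 4, 4, 8]
Stage 1 (OFFSET -5): 7+-5=2, 4+-5=-1, 8+-5=3, 4+-5=-1, 4+-5=-1, 4+-5=-1, 8+-5=3 -> [2, -1, 3, -1, -1, -1, 3]
Stage 2 (SUM): sum[0..0]=2, sum[0..1]=1, sum[0..2]=4, sum[0..3]=3, sum[0..4]=2, sum[0..5]=1, sum[0..6]=4 -> [2, 1, 4, 3, 2, 1, 4]
Stage 3 (CLIP -6 9): clip(2,-6,9)=2, clip(1,-6,9)=1, clip(4,-6,9)=4, clip(3,-6,9)=3, clip(2,-6,9)=2, clip(1,-6,9)=1, clip(4,-6,9)=4 -> [2, 1, 4, 3, 2, 1, 4]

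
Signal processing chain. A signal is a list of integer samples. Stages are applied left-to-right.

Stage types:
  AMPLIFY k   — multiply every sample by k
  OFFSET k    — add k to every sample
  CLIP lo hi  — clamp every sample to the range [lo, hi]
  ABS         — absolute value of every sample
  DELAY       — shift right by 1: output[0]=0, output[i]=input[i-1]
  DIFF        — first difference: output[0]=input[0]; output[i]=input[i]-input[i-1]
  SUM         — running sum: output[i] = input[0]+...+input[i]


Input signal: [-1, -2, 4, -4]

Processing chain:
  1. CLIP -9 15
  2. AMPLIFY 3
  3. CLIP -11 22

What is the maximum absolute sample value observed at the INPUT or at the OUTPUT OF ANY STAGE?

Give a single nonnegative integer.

Input: [-1, -2, 4, -4] (max |s|=4)
Stage 1 (CLIP -9 15): clip(-1,-9,15)=-1, clip(-2,-9,15)=-2, clip(4,-9,15)=4, clip(-4,-9,15)=-4 -> [-1, -2, 4, -4] (max |s|=4)
Stage 2 (AMPLIFY 3): -1*3=-3, -2*3=-6, 4*3=12, -4*3=-12 -> [-3, -6, 12, -12] (max |s|=12)
Stage 3 (CLIP -11 22): clip(-3,-11,22)=-3, clip(-6,-11,22)=-6, clip(12,-11,22)=12, clip(-12,-11,22)=-11 -> [-3, -6, 12, -11] (max |s|=12)
Overall max amplitude: 12

Answer: 12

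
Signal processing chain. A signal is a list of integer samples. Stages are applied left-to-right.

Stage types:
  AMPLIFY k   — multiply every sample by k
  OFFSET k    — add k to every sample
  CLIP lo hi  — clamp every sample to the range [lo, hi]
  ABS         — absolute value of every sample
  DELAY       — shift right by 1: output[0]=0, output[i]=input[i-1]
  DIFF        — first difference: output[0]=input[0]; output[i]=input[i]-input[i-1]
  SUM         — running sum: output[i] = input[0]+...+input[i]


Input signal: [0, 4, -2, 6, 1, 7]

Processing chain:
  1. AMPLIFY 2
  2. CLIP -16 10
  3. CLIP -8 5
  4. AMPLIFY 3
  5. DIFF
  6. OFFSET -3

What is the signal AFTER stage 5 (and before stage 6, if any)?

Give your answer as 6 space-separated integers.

Answer: 0 15 -27 27 -9 9

Derivation:
Input: [0, 4, -2, 6, 1, 7]
Stage 1 (AMPLIFY 2): 0*2=0, 4*2=8, -2*2=-4, 6*2=12, 1*2=2, 7*2=14 -> [0, 8, -4, 12, 2, 14]
Stage 2 (CLIP -16 10): clip(0,-16,10)=0, clip(8,-16,10)=8, clip(-4,-16,10)=-4, clip(12,-16,10)=10, clip(2,-16,10)=2, clip(14,-16,10)=10 -> [0, 8, -4, 10, 2, 10]
Stage 3 (CLIP -8 5): clip(0,-8,5)=0, clip(8,-8,5)=5, clip(-4,-8,5)=-4, clip(10,-8,5)=5, clip(2,-8,5)=2, clip(10,-8,5)=5 -> [0, 5, -4, 5, 2, 5]
Stage 4 (AMPLIFY 3): 0*3=0, 5*3=15, -4*3=-12, 5*3=15, 2*3=6, 5*3=15 -> [0, 15, -12, 15, 6, 15]
Stage 5 (DIFF): s[0]=0, 15-0=15, -12-15=-27, 15--12=27, 6-15=-9, 15-6=9 -> [0, 15, -27, 27, -9, 9]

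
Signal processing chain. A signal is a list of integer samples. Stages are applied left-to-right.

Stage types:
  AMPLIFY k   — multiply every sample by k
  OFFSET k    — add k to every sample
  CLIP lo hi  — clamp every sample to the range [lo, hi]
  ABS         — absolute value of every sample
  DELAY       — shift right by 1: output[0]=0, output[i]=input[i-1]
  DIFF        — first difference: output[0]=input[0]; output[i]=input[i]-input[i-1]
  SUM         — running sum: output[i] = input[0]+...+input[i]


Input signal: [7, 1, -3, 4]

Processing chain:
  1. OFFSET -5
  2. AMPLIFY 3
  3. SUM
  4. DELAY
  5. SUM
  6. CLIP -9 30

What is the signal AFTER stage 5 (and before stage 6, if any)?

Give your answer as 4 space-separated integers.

Answer: 0 6 0 -30

Derivation:
Input: [7, 1, -3, 4]
Stage 1 (OFFSET -5): 7+-5=2, 1+-5=-4, -3+-5=-8, 4+-5=-1 -> [2, -4, -8, -1]
Stage 2 (AMPLIFY 3): 2*3=6, -4*3=-12, -8*3=-24, -1*3=-3 -> [6, -12, -24, -3]
Stage 3 (SUM): sum[0..0]=6, sum[0..1]=-6, sum[0..2]=-30, sum[0..3]=-33 -> [6, -6, -30, -33]
Stage 4 (DELAY): [0, 6, -6, -30] = [0, 6, -6, -30] -> [0, 6, -6, -30]
Stage 5 (SUM): sum[0..0]=0, sum[0..1]=6, sum[0..2]=0, sum[0..3]=-30 -> [0, 6, 0, -30]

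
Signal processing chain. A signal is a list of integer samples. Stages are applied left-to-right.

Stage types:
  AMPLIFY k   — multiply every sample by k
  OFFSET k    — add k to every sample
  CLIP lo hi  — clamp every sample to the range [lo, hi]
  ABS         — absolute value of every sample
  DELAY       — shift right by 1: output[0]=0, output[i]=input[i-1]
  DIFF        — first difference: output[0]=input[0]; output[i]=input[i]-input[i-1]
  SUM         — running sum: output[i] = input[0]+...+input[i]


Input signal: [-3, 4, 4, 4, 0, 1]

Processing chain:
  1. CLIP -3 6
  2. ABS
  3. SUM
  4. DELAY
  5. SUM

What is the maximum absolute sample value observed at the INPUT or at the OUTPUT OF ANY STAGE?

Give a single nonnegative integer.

Answer: 51

Derivation:
Input: [-3, 4, 4, 4, 0, 1] (max |s|=4)
Stage 1 (CLIP -3 6): clip(-3,-3,6)=-3, clip(4,-3,6)=4, clip(4,-3,6)=4, clip(4,-3,6)=4, clip(0,-3,6)=0, clip(1,-3,6)=1 -> [-3, 4, 4, 4, 0, 1] (max |s|=4)
Stage 2 (ABS): |-3|=3, |4|=4, |4|=4, |4|=4, |0|=0, |1|=1 -> [3, 4, 4, 4, 0, 1] (max |s|=4)
Stage 3 (SUM): sum[0..0]=3, sum[0..1]=7, sum[0..2]=11, sum[0..3]=15, sum[0..4]=15, sum[0..5]=16 -> [3, 7, 11, 15, 15, 16] (max |s|=16)
Stage 4 (DELAY): [0, 3, 7, 11, 15, 15] = [0, 3, 7, 11, 15, 15] -> [0, 3, 7, 11, 15, 15] (max |s|=15)
Stage 5 (SUM): sum[0..0]=0, sum[0..1]=3, sum[0..2]=10, sum[0..3]=21, sum[0..4]=36, sum[0..5]=51 -> [0, 3, 10, 21, 36, 51] (max |s|=51)
Overall max amplitude: 51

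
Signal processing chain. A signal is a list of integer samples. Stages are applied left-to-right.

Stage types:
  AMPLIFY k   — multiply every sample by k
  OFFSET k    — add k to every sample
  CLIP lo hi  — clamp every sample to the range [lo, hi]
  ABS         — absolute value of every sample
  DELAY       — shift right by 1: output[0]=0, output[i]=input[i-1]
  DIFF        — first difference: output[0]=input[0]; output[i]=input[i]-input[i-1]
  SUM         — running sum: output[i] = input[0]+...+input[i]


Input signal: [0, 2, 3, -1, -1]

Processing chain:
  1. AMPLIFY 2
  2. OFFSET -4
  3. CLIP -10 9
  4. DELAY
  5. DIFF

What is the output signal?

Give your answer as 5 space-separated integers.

Answer: 0 -4 4 2 -8

Derivation:
Input: [0, 2, 3, -1, -1]
Stage 1 (AMPLIFY 2): 0*2=0, 2*2=4, 3*2=6, -1*2=-2, -1*2=-2 -> [0, 4, 6, -2, -2]
Stage 2 (OFFSET -4): 0+-4=-4, 4+-4=0, 6+-4=2, -2+-4=-6, -2+-4=-6 -> [-4, 0, 2, -6, -6]
Stage 3 (CLIP -10 9): clip(-4,-10,9)=-4, clip(0,-10,9)=0, clip(2,-10,9)=2, clip(-6,-10,9)=-6, clip(-6,-10,9)=-6 -> [-4, 0, 2, -6, -6]
Stage 4 (DELAY): [0, -4, 0, 2, -6] = [0, -4, 0, 2, -6] -> [0, -4, 0, 2, -6]
Stage 5 (DIFF): s[0]=0, -4-0=-4, 0--4=4, 2-0=2, -6-2=-8 -> [0, -4, 4, 2, -8]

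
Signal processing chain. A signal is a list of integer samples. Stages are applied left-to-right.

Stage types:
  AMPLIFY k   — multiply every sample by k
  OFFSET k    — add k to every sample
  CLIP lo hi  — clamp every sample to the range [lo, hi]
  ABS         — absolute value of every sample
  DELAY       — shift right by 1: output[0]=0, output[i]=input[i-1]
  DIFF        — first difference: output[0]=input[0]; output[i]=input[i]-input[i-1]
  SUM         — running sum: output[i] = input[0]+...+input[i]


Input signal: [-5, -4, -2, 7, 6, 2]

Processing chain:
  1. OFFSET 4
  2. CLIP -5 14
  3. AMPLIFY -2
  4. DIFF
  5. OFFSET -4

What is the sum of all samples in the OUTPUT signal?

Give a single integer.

Answer: -36

Derivation:
Input: [-5, -4, -2, 7, 6, 2]
Stage 1 (OFFSET 4): -5+4=-1, -4+4=0, -2+4=2, 7+4=11, 6+4=10, 2+4=6 -> [-1, 0, 2, 11, 10, 6]
Stage 2 (CLIP -5 14): clip(-1,-5,14)=-1, clip(0,-5,14)=0, clip(2,-5,14)=2, clip(11,-5,14)=11, clip(10,-5,14)=10, clip(6,-5,14)=6 -> [-1, 0, 2, 11, 10, 6]
Stage 3 (AMPLIFY -2): -1*-2=2, 0*-2=0, 2*-2=-4, 11*-2=-22, 10*-2=-20, 6*-2=-12 -> [2, 0, -4, -22, -20, -12]
Stage 4 (DIFF): s[0]=2, 0-2=-2, -4-0=-4, -22--4=-18, -20--22=2, -12--20=8 -> [2, -2, -4, -18, 2, 8]
Stage 5 (OFFSET -4): 2+-4=-2, -2+-4=-6, -4+-4=-8, -18+-4=-22, 2+-4=-2, 8+-4=4 -> [-2, -6, -8, -22, -2, 4]
Output sum: -36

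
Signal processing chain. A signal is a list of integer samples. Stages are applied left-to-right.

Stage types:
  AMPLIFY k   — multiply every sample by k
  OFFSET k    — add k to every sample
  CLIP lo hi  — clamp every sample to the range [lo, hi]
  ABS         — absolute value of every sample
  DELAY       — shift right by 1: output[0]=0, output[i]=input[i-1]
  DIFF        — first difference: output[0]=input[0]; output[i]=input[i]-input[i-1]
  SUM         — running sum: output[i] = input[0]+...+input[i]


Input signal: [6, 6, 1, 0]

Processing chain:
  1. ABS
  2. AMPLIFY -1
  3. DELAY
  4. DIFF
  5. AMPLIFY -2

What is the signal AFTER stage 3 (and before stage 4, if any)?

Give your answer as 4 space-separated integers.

Input: [6, 6, 1, 0]
Stage 1 (ABS): |6|=6, |6|=6, |1|=1, |0|=0 -> [6, 6, 1, 0]
Stage 2 (AMPLIFY -1): 6*-1=-6, 6*-1=-6, 1*-1=-1, 0*-1=0 -> [-6, -6, -1, 0]
Stage 3 (DELAY): [0, -6, -6, -1] = [0, -6, -6, -1] -> [0, -6, -6, -1]

Answer: 0 -6 -6 -1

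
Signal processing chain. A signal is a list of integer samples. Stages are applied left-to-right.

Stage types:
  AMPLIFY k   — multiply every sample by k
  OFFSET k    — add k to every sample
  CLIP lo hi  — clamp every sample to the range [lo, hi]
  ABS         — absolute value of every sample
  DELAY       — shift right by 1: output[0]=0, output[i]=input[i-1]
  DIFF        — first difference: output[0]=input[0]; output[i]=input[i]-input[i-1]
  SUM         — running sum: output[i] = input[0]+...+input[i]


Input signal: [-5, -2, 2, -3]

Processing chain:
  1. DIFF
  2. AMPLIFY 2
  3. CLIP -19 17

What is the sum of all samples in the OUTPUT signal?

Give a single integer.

Answer: -6

Derivation:
Input: [-5, -2, 2, -3]
Stage 1 (DIFF): s[0]=-5, -2--5=3, 2--2=4, -3-2=-5 -> [-5, 3, 4, -5]
Stage 2 (AMPLIFY 2): -5*2=-10, 3*2=6, 4*2=8, -5*2=-10 -> [-10, 6, 8, -10]
Stage 3 (CLIP -19 17): clip(-10,-19,17)=-10, clip(6,-19,17)=6, clip(8,-19,17)=8, clip(-10,-19,17)=-10 -> [-10, 6, 8, -10]
Output sum: -6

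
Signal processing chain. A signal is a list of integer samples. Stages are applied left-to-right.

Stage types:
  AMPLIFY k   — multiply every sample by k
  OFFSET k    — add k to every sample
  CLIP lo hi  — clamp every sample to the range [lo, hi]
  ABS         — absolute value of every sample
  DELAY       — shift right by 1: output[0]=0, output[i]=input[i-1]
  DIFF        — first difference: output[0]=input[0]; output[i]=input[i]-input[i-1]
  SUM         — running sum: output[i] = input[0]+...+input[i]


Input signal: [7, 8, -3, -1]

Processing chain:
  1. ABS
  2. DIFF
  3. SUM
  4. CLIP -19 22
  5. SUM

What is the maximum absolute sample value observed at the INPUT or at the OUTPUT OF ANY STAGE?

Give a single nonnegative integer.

Input: [7, 8, -3, -1] (max |s|=8)
Stage 1 (ABS): |7|=7, |8|=8, |-3|=3, |-1|=1 -> [7, 8, 3, 1] (max |s|=8)
Stage 2 (DIFF): s[0]=7, 8-7=1, 3-8=-5, 1-3=-2 -> [7, 1, -5, -2] (max |s|=7)
Stage 3 (SUM): sum[0..0]=7, sum[0..1]=8, sum[0..2]=3, sum[0..3]=1 -> [7, 8, 3, 1] (max |s|=8)
Stage 4 (CLIP -19 22): clip(7,-19,22)=7, clip(8,-19,22)=8, clip(3,-19,22)=3, clip(1,-19,22)=1 -> [7, 8, 3, 1] (max |s|=8)
Stage 5 (SUM): sum[0..0]=7, sum[0..1]=15, sum[0..2]=18, sum[0..3]=19 -> [7, 15, 18, 19] (max |s|=19)
Overall max amplitude: 19

Answer: 19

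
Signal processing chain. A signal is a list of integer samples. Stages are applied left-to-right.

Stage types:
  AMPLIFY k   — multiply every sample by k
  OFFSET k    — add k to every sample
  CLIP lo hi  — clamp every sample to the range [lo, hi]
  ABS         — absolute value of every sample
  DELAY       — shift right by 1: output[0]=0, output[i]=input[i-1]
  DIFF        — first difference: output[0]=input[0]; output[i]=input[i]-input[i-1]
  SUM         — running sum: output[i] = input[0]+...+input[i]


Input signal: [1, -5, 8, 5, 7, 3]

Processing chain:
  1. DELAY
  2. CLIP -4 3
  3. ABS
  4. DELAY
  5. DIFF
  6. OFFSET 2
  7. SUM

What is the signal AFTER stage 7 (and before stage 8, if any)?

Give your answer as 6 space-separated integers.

Input: [1, -5, 8, 5, 7, 3]
Stage 1 (DELAY): [0, 1, -5, 8, 5, 7] = [0, 1, -5, 8, 5, 7] -> [0, 1, -5, 8, 5, 7]
Stage 2 (CLIP -4 3): clip(0,-4,3)=0, clip(1,-4,3)=1, clip(-5,-4,3)=-4, clip(8,-4,3)=3, clip(5,-4,3)=3, clip(7,-4,3)=3 -> [0, 1, -4, 3, 3, 3]
Stage 3 (ABS): |0|=0, |1|=1, |-4|=4, |3|=3, |3|=3, |3|=3 -> [0, 1, 4, 3, 3, 3]
Stage 4 (DELAY): [0, 0, 1, 4, 3, 3] = [0, 0, 1, 4, 3, 3] -> [0, 0, 1, 4, 3, 3]
Stage 5 (DIFF): s[0]=0, 0-0=0, 1-0=1, 4-1=3, 3-4=-1, 3-3=0 -> [0, 0, 1, 3, -1, 0]
Stage 6 (OFFSET 2): 0+2=2, 0+2=2, 1+2=3, 3+2=5, -1+2=1, 0+2=2 -> [2, 2, 3, 5, 1, 2]
Stage 7 (SUM): sum[0..0]=2, sum[0..1]=4, sum[0..2]=7, sum[0..3]=12, sum[0..4]=13, sum[0..5]=15 -> [2, 4, 7, 12, 13, 15]

Answer: 2 4 7 12 13 15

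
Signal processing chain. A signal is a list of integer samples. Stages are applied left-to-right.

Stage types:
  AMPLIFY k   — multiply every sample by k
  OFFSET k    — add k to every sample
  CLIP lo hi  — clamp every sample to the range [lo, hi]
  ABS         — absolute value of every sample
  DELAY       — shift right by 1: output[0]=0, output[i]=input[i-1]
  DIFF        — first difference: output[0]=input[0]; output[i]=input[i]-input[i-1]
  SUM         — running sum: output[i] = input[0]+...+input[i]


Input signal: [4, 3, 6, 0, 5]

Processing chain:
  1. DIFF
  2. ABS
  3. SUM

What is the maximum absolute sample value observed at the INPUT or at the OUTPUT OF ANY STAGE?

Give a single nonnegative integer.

Answer: 19

Derivation:
Input: [4, 3, 6, 0, 5] (max |s|=6)
Stage 1 (DIFF): s[0]=4, 3-4=-1, 6-3=3, 0-6=-6, 5-0=5 -> [4, -1, 3, -6, 5] (max |s|=6)
Stage 2 (ABS): |4|=4, |-1|=1, |3|=3, |-6|=6, |5|=5 -> [4, 1, 3, 6, 5] (max |s|=6)
Stage 3 (SUM): sum[0..0]=4, sum[0..1]=5, sum[0..2]=8, sum[0..3]=14, sum[0..4]=19 -> [4, 5, 8, 14, 19] (max |s|=19)
Overall max amplitude: 19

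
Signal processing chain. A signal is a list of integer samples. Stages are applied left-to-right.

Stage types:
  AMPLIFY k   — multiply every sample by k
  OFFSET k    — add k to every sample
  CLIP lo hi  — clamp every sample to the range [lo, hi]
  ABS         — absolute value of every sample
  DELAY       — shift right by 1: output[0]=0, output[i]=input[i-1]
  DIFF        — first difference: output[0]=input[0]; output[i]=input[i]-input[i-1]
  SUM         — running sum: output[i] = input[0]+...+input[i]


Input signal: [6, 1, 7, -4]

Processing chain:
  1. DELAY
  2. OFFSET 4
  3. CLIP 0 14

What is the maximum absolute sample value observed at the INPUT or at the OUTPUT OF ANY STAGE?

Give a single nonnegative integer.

Answer: 11

Derivation:
Input: [6, 1, 7, -4] (max |s|=7)
Stage 1 (DELAY): [0, 6, 1, 7] = [0, 6, 1, 7] -> [0, 6, 1, 7] (max |s|=7)
Stage 2 (OFFSET 4): 0+4=4, 6+4=10, 1+4=5, 7+4=11 -> [4, 10, 5, 11] (max |s|=11)
Stage 3 (CLIP 0 14): clip(4,0,14)=4, clip(10,0,14)=10, clip(5,0,14)=5, clip(11,0,14)=11 -> [4, 10, 5, 11] (max |s|=11)
Overall max amplitude: 11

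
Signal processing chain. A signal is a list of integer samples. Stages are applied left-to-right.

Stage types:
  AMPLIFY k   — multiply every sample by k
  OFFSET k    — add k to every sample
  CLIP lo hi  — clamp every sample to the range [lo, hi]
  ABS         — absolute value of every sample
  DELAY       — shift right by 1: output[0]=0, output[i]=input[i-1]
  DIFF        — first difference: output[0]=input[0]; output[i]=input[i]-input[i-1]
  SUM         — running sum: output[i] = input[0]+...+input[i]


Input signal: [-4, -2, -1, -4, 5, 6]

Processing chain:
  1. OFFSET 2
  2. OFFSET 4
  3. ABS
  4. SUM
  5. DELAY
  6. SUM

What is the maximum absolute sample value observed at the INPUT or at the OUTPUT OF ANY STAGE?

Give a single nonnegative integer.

Input: [-4, -2, -1, -4, 5, 6] (max |s|=6)
Stage 1 (OFFSET 2): -4+2=-2, -2+2=0, -1+2=1, -4+2=-2, 5+2=7, 6+2=8 -> [-2, 0, 1, -2, 7, 8] (max |s|=8)
Stage 2 (OFFSET 4): -2+4=2, 0+4=4, 1+4=5, -2+4=2, 7+4=11, 8+4=12 -> [2, 4, 5, 2, 11, 12] (max |s|=12)
Stage 3 (ABS): |2|=2, |4|=4, |5|=5, |2|=2, |11|=11, |12|=12 -> [2, 4, 5, 2, 11, 12] (max |s|=12)
Stage 4 (SUM): sum[0..0]=2, sum[0..1]=6, sum[0..2]=11, sum[0..3]=13, sum[0..4]=24, sum[0..5]=36 -> [2, 6, 11, 13, 24, 36] (max |s|=36)
Stage 5 (DELAY): [0, 2, 6, 11, 13, 24] = [0, 2, 6, 11, 13, 24] -> [0, 2, 6, 11, 13, 24] (max |s|=24)
Stage 6 (SUM): sum[0..0]=0, sum[0..1]=2, sum[0..2]=8, sum[0..3]=19, sum[0..4]=32, sum[0..5]=56 -> [0, 2, 8, 19, 32, 56] (max |s|=56)
Overall max amplitude: 56

Answer: 56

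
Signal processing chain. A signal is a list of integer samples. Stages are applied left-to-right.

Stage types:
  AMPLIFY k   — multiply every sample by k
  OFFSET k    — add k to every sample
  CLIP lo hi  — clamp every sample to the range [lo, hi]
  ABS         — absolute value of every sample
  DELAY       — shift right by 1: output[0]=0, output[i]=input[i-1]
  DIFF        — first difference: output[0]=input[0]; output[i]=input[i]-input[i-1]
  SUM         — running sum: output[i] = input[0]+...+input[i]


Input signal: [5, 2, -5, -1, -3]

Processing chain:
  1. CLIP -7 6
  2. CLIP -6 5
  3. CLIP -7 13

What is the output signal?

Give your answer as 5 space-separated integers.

Input: [5, 2, -5, -1, -3]
Stage 1 (CLIP -7 6): clip(5,-7,6)=5, clip(2,-7,6)=2, clip(-5,-7,6)=-5, clip(-1,-7,6)=-1, clip(-3,-7,6)=-3 -> [5, 2, -5, -1, -3]
Stage 2 (CLIP -6 5): clip(5,-6,5)=5, clip(2,-6,5)=2, clip(-5,-6,5)=-5, clip(-1,-6,5)=-1, clip(-3,-6,5)=-3 -> [5, 2, -5, -1, -3]
Stage 3 (CLIP -7 13): clip(5,-7,13)=5, clip(2,-7,13)=2, clip(-5,-7,13)=-5, clip(-1,-7,13)=-1, clip(-3,-7,13)=-3 -> [5, 2, -5, -1, -3]

Answer: 5 2 -5 -1 -3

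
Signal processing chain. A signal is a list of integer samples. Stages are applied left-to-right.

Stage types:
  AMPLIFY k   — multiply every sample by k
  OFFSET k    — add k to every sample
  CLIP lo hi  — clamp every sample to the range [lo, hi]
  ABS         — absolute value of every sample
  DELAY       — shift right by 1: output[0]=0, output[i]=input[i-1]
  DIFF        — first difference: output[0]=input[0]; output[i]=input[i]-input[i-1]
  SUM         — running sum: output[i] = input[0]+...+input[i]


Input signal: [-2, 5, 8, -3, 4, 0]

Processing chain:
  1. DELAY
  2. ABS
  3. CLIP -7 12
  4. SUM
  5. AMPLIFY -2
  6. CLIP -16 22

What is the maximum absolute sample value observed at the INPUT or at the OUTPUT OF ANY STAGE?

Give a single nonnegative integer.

Answer: 44

Derivation:
Input: [-2, 5, 8, -3, 4, 0] (max |s|=8)
Stage 1 (DELAY): [0, -2, 5, 8, -3, 4] = [0, -2, 5, 8, -3, 4] -> [0, -2, 5, 8, -3, 4] (max |s|=8)
Stage 2 (ABS): |0|=0, |-2|=2, |5|=5, |8|=8, |-3|=3, |4|=4 -> [0, 2, 5, 8, 3, 4] (max |s|=8)
Stage 3 (CLIP -7 12): clip(0,-7,12)=0, clip(2,-7,12)=2, clip(5,-7,12)=5, clip(8,-7,12)=8, clip(3,-7,12)=3, clip(4,-7,12)=4 -> [0, 2, 5, 8, 3, 4] (max |s|=8)
Stage 4 (SUM): sum[0..0]=0, sum[0..1]=2, sum[0..2]=7, sum[0..3]=15, sum[0..4]=18, sum[0..5]=22 -> [0, 2, 7, 15, 18, 22] (max |s|=22)
Stage 5 (AMPLIFY -2): 0*-2=0, 2*-2=-4, 7*-2=-14, 15*-2=-30, 18*-2=-36, 22*-2=-44 -> [0, -4, -14, -30, -36, -44] (max |s|=44)
Stage 6 (CLIP -16 22): clip(0,-16,22)=0, clip(-4,-16,22)=-4, clip(-14,-16,22)=-14, clip(-30,-16,22)=-16, clip(-36,-16,22)=-16, clip(-44,-16,22)=-16 -> [0, -4, -14, -16, -16, -16] (max |s|=16)
Overall max amplitude: 44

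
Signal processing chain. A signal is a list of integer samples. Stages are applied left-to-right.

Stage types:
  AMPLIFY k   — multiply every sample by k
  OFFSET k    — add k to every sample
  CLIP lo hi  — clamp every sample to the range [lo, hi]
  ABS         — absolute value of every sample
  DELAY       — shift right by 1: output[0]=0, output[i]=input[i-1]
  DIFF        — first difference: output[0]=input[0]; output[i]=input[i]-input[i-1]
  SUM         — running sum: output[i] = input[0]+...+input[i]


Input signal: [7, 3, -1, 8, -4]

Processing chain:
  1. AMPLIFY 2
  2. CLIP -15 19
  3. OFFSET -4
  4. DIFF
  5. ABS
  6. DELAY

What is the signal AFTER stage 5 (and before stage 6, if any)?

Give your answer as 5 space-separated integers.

Input: [7, 3, -1, 8, -4]
Stage 1 (AMPLIFY 2): 7*2=14, 3*2=6, -1*2=-2, 8*2=16, -4*2=-8 -> [14, 6, -2, 16, -8]
Stage 2 (CLIP -15 19): clip(14,-15,19)=14, clip(6,-15,19)=6, clip(-2,-15,19)=-2, clip(16,-15,19)=16, clip(-8,-15,19)=-8 -> [14, 6, -2, 16, -8]
Stage 3 (OFFSET -4): 14+-4=10, 6+-4=2, -2+-4=-6, 16+-4=12, -8+-4=-12 -> [10, 2, -6, 12, -12]
Stage 4 (DIFF): s[0]=10, 2-10=-8, -6-2=-8, 12--6=18, -12-12=-24 -> [10, -8, -8, 18, -24]
Stage 5 (ABS): |10|=10, |-8|=8, |-8|=8, |18|=18, |-24|=24 -> [10, 8, 8, 18, 24]

Answer: 10 8 8 18 24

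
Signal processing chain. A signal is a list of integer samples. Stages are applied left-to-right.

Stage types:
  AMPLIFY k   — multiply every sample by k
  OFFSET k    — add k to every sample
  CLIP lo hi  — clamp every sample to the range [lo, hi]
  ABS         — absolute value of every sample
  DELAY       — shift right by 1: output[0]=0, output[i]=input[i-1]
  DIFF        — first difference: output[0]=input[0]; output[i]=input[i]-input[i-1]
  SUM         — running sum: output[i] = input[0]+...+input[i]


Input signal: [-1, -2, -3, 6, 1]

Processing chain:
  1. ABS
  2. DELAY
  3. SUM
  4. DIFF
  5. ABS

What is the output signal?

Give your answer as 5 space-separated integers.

Input: [-1, -2, -3, 6, 1]
Stage 1 (ABS): |-1|=1, |-2|=2, |-3|=3, |6|=6, |1|=1 -> [1, 2, 3, 6, 1]
Stage 2 (DELAY): [0, 1, 2, 3, 6] = [0, 1, 2, 3, 6] -> [0, 1, 2, 3, 6]
Stage 3 (SUM): sum[0..0]=0, sum[0..1]=1, sum[0..2]=3, sum[0..3]=6, sum[0..4]=12 -> [0, 1, 3, 6, 12]
Stage 4 (DIFF): s[0]=0, 1-0=1, 3-1=2, 6-3=3, 12-6=6 -> [0, 1, 2, 3, 6]
Stage 5 (ABS): |0|=0, |1|=1, |2|=2, |3|=3, |6|=6 -> [0, 1, 2, 3, 6]

Answer: 0 1 2 3 6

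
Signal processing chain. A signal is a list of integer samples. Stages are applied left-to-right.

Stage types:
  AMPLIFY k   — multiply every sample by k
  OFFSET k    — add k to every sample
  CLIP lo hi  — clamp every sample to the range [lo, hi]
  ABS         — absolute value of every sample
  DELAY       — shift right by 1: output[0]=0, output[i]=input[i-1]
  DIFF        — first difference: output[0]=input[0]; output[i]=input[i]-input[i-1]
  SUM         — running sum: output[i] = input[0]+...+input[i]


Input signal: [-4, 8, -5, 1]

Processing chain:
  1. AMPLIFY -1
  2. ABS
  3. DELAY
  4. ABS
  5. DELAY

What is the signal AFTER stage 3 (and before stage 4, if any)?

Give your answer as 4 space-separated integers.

Input: [-4, 8, -5, 1]
Stage 1 (AMPLIFY -1): -4*-1=4, 8*-1=-8, -5*-1=5, 1*-1=-1 -> [4, -8, 5, -1]
Stage 2 (ABS): |4|=4, |-8|=8, |5|=5, |-1|=1 -> [4, 8, 5, 1]
Stage 3 (DELAY): [0, 4, 8, 5] = [0, 4, 8, 5] -> [0, 4, 8, 5]

Answer: 0 4 8 5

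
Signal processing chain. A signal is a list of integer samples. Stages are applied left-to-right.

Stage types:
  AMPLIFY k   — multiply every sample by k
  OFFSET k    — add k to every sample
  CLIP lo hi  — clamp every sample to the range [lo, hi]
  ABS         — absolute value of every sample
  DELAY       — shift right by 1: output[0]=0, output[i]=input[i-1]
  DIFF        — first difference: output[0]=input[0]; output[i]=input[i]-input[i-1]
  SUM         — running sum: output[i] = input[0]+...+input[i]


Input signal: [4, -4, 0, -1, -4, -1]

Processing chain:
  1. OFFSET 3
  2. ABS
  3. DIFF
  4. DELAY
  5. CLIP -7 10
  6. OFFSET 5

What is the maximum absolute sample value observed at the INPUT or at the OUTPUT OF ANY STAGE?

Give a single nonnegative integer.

Input: [4, -4, 0, -1, -4, -1] (max |s|=4)
Stage 1 (OFFSET 3): 4+3=7, -4+3=-1, 0+3=3, -1+3=2, -4+3=-1, -1+3=2 -> [7, -1, 3, 2, -1, 2] (max |s|=7)
Stage 2 (ABS): |7|=7, |-1|=1, |3|=3, |2|=2, |-1|=1, |2|=2 -> [7, 1, 3, 2, 1, 2] (max |s|=7)
Stage 3 (DIFF): s[0]=7, 1-7=-6, 3-1=2, 2-3=-1, 1-2=-1, 2-1=1 -> [7, -6, 2, -1, -1, 1] (max |s|=7)
Stage 4 (DELAY): [0, 7, -6, 2, -1, -1] = [0, 7, -6, 2, -1, -1] -> [0, 7, -6, 2, -1, -1] (max |s|=7)
Stage 5 (CLIP -7 10): clip(0,-7,10)=0, clip(7,-7,10)=7, clip(-6,-7,10)=-6, clip(2,-7,10)=2, clip(-1,-7,10)=-1, clip(-1,-7,10)=-1 -> [0, 7, -6, 2, -1, -1] (max |s|=7)
Stage 6 (OFFSET 5): 0+5=5, 7+5=12, -6+5=-1, 2+5=7, -1+5=4, -1+5=4 -> [5, 12, -1, 7, 4, 4] (max |s|=12)
Overall max amplitude: 12

Answer: 12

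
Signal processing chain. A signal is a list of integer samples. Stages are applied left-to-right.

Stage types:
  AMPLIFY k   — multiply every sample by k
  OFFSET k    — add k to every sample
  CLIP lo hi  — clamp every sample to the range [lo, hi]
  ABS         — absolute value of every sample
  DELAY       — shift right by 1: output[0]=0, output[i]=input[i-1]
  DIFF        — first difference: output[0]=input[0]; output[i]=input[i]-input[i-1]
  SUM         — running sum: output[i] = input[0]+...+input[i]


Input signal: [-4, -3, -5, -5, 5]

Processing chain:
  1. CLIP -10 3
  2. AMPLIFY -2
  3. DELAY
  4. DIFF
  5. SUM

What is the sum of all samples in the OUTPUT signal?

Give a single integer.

Input: [-4, -3, -5, -5, 5]
Stage 1 (CLIP -10 3): clip(-4,-10,3)=-4, clip(-3,-10,3)=-3, clip(-5,-10,3)=-5, clip(-5,-10,3)=-5, clip(5,-10,3)=3 -> [-4, -3, -5, -5, 3]
Stage 2 (AMPLIFY -2): -4*-2=8, -3*-2=6, -5*-2=10, -5*-2=10, 3*-2=-6 -> [8, 6, 10, 10, -6]
Stage 3 (DELAY): [0, 8, 6, 10, 10] = [0, 8, 6, 10, 10] -> [0, 8, 6, 10, 10]
Stage 4 (DIFF): s[0]=0, 8-0=8, 6-8=-2, 10-6=4, 10-10=0 -> [0, 8, -2, 4, 0]
Stage 5 (SUM): sum[0..0]=0, sum[0..1]=8, sum[0..2]=6, sum[0..3]=10, sum[0..4]=10 -> [0, 8, 6, 10, 10]
Output sum: 34

Answer: 34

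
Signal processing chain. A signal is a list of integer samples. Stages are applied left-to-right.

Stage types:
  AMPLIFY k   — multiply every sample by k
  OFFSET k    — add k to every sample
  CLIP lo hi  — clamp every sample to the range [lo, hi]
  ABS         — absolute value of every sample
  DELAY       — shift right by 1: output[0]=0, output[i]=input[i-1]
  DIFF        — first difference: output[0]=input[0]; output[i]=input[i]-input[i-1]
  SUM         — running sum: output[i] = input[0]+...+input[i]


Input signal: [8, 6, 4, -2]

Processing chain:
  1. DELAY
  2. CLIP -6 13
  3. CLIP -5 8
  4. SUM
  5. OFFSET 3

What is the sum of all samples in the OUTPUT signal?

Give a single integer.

Answer: 52

Derivation:
Input: [8, 6, 4, -2]
Stage 1 (DELAY): [0, 8, 6, 4] = [0, 8, 6, 4] -> [0, 8, 6, 4]
Stage 2 (CLIP -6 13): clip(0,-6,13)=0, clip(8,-6,13)=8, clip(6,-6,13)=6, clip(4,-6,13)=4 -> [0, 8, 6, 4]
Stage 3 (CLIP -5 8): clip(0,-5,8)=0, clip(8,-5,8)=8, clip(6,-5,8)=6, clip(4,-5,8)=4 -> [0, 8, 6, 4]
Stage 4 (SUM): sum[0..0]=0, sum[0..1]=8, sum[0..2]=14, sum[0..3]=18 -> [0, 8, 14, 18]
Stage 5 (OFFSET 3): 0+3=3, 8+3=11, 14+3=17, 18+3=21 -> [3, 11, 17, 21]
Output sum: 52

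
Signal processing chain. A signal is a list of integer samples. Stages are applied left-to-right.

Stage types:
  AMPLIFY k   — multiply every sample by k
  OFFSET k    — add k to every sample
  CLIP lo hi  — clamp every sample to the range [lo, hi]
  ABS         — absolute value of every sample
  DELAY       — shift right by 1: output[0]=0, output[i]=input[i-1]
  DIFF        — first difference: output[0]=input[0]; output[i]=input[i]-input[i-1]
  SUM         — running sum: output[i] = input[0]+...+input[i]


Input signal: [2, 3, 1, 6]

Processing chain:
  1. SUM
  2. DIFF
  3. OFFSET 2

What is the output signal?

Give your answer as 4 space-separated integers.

Answer: 4 5 3 8

Derivation:
Input: [2, 3, 1, 6]
Stage 1 (SUM): sum[0..0]=2, sum[0..1]=5, sum[0..2]=6, sum[0..3]=12 -> [2, 5, 6, 12]
Stage 2 (DIFF): s[0]=2, 5-2=3, 6-5=1, 12-6=6 -> [2, 3, 1, 6]
Stage 3 (OFFSET 2): 2+2=4, 3+2=5, 1+2=3, 6+2=8 -> [4, 5, 3, 8]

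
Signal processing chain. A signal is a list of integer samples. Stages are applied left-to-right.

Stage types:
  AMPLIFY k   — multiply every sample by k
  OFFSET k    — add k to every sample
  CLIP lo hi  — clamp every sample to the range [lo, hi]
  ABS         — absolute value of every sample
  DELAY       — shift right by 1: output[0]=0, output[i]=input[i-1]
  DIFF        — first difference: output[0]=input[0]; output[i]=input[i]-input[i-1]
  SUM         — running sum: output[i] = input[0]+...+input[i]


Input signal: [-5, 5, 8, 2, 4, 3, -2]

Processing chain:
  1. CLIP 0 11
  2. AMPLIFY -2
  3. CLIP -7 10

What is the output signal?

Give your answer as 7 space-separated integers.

Input: [-5, 5, 8, 2, 4, 3, -2]
Stage 1 (CLIP 0 11): clip(-5,0,11)=0, clip(5,0,11)=5, clip(8,0,11)=8, clip(2,0,11)=2, clip(4,0,11)=4, clip(3,0,11)=3, clip(-2,0,11)=0 -> [0, 5, 8, 2, 4, 3, 0]
Stage 2 (AMPLIFY -2): 0*-2=0, 5*-2=-10, 8*-2=-16, 2*-2=-4, 4*-2=-8, 3*-2=-6, 0*-2=0 -> [0, -10, -16, -4, -8, -6, 0]
Stage 3 (CLIP -7 10): clip(0,-7,10)=0, clip(-10,-7,10)=-7, clip(-16,-7,10)=-7, clip(-4,-7,10)=-4, clip(-8,-7,10)=-7, clip(-6,-7,10)=-6, clip(0,-7,10)=0 -> [0, -7, -7, -4, -7, -6, 0]

Answer: 0 -7 -7 -4 -7 -6 0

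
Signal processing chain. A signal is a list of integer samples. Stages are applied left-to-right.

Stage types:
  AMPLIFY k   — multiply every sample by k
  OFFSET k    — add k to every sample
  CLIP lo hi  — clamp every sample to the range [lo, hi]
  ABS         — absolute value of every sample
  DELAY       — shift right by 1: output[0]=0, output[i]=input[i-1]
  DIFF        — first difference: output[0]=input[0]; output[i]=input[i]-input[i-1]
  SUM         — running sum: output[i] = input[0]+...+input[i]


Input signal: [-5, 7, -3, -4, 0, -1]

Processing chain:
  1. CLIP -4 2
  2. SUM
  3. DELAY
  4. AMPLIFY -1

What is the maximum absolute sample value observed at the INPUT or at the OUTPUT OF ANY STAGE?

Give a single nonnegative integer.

Input: [-5, 7, -3, -4, 0, -1] (max |s|=7)
Stage 1 (CLIP -4 2): clip(-5,-4,2)=-4, clip(7,-4,2)=2, clip(-3,-4,2)=-3, clip(-4,-4,2)=-4, clip(0,-4,2)=0, clip(-1,-4,2)=-1 -> [-4, 2, -3, -4, 0, -1] (max |s|=4)
Stage 2 (SUM): sum[0..0]=-4, sum[0..1]=-2, sum[0..2]=-5, sum[0..3]=-9, sum[0..4]=-9, sum[0..5]=-10 -> [-4, -2, -5, -9, -9, -10] (max |s|=10)
Stage 3 (DELAY): [0, -4, -2, -5, -9, -9] = [0, -4, -2, -5, -9, -9] -> [0, -4, -2, -5, -9, -9] (max |s|=9)
Stage 4 (AMPLIFY -1): 0*-1=0, -4*-1=4, -2*-1=2, -5*-1=5, -9*-1=9, -9*-1=9 -> [0, 4, 2, 5, 9, 9] (max |s|=9)
Overall max amplitude: 10

Answer: 10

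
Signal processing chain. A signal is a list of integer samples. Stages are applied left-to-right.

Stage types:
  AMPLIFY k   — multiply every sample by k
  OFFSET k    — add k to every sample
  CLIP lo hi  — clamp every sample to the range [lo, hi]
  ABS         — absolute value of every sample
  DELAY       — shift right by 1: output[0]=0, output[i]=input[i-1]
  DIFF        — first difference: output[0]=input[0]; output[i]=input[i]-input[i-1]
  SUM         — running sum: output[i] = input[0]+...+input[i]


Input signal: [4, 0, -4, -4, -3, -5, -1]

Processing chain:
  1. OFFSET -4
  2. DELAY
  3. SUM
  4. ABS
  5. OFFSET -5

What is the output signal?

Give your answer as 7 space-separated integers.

Answer: -5 -5 -1 7 15 22 31

Derivation:
Input: [4, 0, -4, -4, -3, -5, -1]
Stage 1 (OFFSET -4): 4+-4=0, 0+-4=-4, -4+-4=-8, -4+-4=-8, -3+-4=-7, -5+-4=-9, -1+-4=-5 -> [0, -4, -8, -8, -7, -9, -5]
Stage 2 (DELAY): [0, 0, -4, -8, -8, -7, -9] = [0, 0, -4, -8, -8, -7, -9] -> [0, 0, -4, -8, -8, -7, -9]
Stage 3 (SUM): sum[0..0]=0, sum[0..1]=0, sum[0..2]=-4, sum[0..3]=-12, sum[0..4]=-20, sum[0..5]=-27, sum[0..6]=-36 -> [0, 0, -4, -12, -20, -27, -36]
Stage 4 (ABS): |0|=0, |0|=0, |-4|=4, |-12|=12, |-20|=20, |-27|=27, |-36|=36 -> [0, 0, 4, 12, 20, 27, 36]
Stage 5 (OFFSET -5): 0+-5=-5, 0+-5=-5, 4+-5=-1, 12+-5=7, 20+-5=15, 27+-5=22, 36+-5=31 -> [-5, -5, -1, 7, 15, 22, 31]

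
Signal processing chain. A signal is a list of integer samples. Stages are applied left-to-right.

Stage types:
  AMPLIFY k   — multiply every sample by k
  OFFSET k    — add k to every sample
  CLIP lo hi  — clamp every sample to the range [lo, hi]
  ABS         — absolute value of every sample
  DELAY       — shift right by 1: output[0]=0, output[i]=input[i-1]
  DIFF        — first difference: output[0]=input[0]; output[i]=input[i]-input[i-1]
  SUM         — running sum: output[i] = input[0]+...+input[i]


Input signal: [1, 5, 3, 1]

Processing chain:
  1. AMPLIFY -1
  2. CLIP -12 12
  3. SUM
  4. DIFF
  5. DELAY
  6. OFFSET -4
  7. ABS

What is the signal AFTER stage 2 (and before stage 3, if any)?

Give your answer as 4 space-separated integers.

Input: [1, 5, 3, 1]
Stage 1 (AMPLIFY -1): 1*-1=-1, 5*-1=-5, 3*-1=-3, 1*-1=-1 -> [-1, -5, -3, -1]
Stage 2 (CLIP -12 12): clip(-1,-12,12)=-1, clip(-5,-12,12)=-5, clip(-3,-12,12)=-3, clip(-1,-12,12)=-1 -> [-1, -5, -3, -1]

Answer: -1 -5 -3 -1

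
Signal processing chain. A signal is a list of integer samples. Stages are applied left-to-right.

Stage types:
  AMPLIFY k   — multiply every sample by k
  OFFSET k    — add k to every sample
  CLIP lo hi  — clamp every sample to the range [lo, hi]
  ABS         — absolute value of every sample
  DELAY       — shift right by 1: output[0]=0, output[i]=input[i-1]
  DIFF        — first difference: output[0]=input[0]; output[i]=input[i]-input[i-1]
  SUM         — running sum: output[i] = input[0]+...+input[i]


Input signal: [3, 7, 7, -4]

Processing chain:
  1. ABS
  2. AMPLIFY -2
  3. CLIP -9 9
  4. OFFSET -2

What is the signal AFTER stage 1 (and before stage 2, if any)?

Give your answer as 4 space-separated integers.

Input: [3, 7, 7, -4]
Stage 1 (ABS): |3|=3, |7|=7, |7|=7, |-4|=4 -> [3, 7, 7, 4]

Answer: 3 7 7 4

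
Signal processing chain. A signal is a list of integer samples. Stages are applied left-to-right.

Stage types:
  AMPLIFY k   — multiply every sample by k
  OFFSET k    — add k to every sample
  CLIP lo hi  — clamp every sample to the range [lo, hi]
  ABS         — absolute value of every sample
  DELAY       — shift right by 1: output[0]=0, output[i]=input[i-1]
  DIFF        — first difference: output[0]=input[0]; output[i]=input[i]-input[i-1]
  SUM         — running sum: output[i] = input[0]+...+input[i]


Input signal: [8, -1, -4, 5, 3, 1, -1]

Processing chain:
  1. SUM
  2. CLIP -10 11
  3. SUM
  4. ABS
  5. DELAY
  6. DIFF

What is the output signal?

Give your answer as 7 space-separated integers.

Answer: 0 8 7 3 8 11 11

Derivation:
Input: [8, -1, -4, 5, 3, 1, -1]
Stage 1 (SUM): sum[0..0]=8, sum[0..1]=7, sum[0..2]=3, sum[0..3]=8, sum[0..4]=11, sum[0..5]=12, sum[0..6]=11 -> [8, 7, 3, 8, 11, 12, 11]
Stage 2 (CLIP -10 11): clip(8,-10,11)=8, clip(7,-10,11)=7, clip(3,-10,11)=3, clip(8,-10,11)=8, clip(11,-10,11)=11, clip(12,-10,11)=11, clip(11,-10,11)=11 -> [8, 7, 3, 8, 11, 11, 11]
Stage 3 (SUM): sum[0..0]=8, sum[0..1]=15, sum[0..2]=18, sum[0..3]=26, sum[0..4]=37, sum[0..5]=48, sum[0..6]=59 -> [8, 15, 18, 26, 37, 48, 59]
Stage 4 (ABS): |8|=8, |15|=15, |18|=18, |26|=26, |37|=37, |48|=48, |59|=59 -> [8, 15, 18, 26, 37, 48, 59]
Stage 5 (DELAY): [0, 8, 15, 18, 26, 37, 48] = [0, 8, 15, 18, 26, 37, 48] -> [0, 8, 15, 18, 26, 37, 48]
Stage 6 (DIFF): s[0]=0, 8-0=8, 15-8=7, 18-15=3, 26-18=8, 37-26=11, 48-37=11 -> [0, 8, 7, 3, 8, 11, 11]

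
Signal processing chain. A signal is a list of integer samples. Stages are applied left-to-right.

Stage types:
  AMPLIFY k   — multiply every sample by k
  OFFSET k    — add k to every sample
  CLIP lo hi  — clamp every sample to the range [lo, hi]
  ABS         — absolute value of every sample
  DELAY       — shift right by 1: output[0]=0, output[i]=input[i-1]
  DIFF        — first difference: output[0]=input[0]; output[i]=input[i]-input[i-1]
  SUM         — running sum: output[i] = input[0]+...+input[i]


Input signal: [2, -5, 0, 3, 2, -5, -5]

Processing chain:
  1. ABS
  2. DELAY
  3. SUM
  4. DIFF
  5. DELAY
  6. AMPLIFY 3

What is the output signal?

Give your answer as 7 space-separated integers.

Input: [2, -5, 0, 3, 2, -5, -5]
Stage 1 (ABS): |2|=2, |-5|=5, |0|=0, |3|=3, |2|=2, |-5|=5, |-5|=5 -> [2, 5, 0, 3, 2, 5, 5]
Stage 2 (DELAY): [0, 2, 5, 0, 3, 2, 5] = [0, 2, 5, 0, 3, 2, 5] -> [0, 2, 5, 0, 3, 2, 5]
Stage 3 (SUM): sum[0..0]=0, sum[0..1]=2, sum[0..2]=7, sum[0..3]=7, sum[0..4]=10, sum[0..5]=12, sum[0..6]=17 -> [0, 2, 7, 7, 10, 12, 17]
Stage 4 (DIFF): s[0]=0, 2-0=2, 7-2=5, 7-7=0, 10-7=3, 12-10=2, 17-12=5 -> [0, 2, 5, 0, 3, 2, 5]
Stage 5 (DELAY): [0, 0, 2, 5, 0, 3, 2] = [0, 0, 2, 5, 0, 3, 2] -> [0, 0, 2, 5, 0, 3, 2]
Stage 6 (AMPLIFY 3): 0*3=0, 0*3=0, 2*3=6, 5*3=15, 0*3=0, 3*3=9, 2*3=6 -> [0, 0, 6, 15, 0, 9, 6]

Answer: 0 0 6 15 0 9 6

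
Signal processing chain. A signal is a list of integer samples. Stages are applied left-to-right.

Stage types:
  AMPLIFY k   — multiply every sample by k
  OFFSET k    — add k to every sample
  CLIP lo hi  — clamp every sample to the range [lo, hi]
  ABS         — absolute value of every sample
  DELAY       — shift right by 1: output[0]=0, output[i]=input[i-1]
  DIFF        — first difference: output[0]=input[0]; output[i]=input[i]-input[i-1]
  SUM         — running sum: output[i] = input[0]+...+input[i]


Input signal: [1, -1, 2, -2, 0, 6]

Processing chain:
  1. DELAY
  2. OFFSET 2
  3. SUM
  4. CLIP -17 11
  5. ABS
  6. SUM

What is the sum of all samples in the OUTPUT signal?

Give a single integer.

Input: [1, -1, 2, -2, 0, 6]
Stage 1 (DELAY): [0, 1, -1, 2, -2, 0] = [0, 1, -1, 2, -2, 0] -> [0, 1, -1, 2, -2, 0]
Stage 2 (OFFSET 2): 0+2=2, 1+2=3, -1+2=1, 2+2=4, -2+2=0, 0+2=2 -> [2, 3, 1, 4, 0, 2]
Stage 3 (SUM): sum[0..0]=2, sum[0..1]=5, sum[0..2]=6, sum[0..3]=10, sum[0..4]=10, sum[0..5]=12 -> [2, 5, 6, 10, 10, 12]
Stage 4 (CLIP -17 11): clip(2,-17,11)=2, clip(5,-17,11)=5, clip(6,-17,11)=6, clip(10,-17,11)=10, clip(10,-17,11)=10, clip(12,-17,11)=11 -> [2, 5, 6, 10, 10, 11]
Stage 5 (ABS): |2|=2, |5|=5, |6|=6, |10|=10, |10|=10, |11|=11 -> [2, 5, 6, 10, 10, 11]
Stage 6 (SUM): sum[0..0]=2, sum[0..1]=7, sum[0..2]=13, sum[0..3]=23, sum[0..4]=33, sum[0..5]=44 -> [2, 7, 13, 23, 33, 44]
Output sum: 122

Answer: 122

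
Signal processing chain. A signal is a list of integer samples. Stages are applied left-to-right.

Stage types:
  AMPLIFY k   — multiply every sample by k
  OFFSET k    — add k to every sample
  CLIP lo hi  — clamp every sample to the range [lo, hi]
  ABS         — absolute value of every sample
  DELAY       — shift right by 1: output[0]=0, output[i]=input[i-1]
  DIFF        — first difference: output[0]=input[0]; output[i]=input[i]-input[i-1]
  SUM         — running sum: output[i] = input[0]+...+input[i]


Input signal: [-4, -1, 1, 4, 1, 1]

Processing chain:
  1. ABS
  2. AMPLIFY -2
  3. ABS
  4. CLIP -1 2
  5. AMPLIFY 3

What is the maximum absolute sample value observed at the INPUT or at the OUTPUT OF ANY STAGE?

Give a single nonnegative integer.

Input: [-4, -1, 1, 4, 1, 1] (max |s|=4)
Stage 1 (ABS): |-4|=4, |-1|=1, |1|=1, |4|=4, |1|=1, |1|=1 -> [4, 1, 1, 4, 1, 1] (max |s|=4)
Stage 2 (AMPLIFY -2): 4*-2=-8, 1*-2=-2, 1*-2=-2, 4*-2=-8, 1*-2=-2, 1*-2=-2 -> [-8, -2, -2, -8, -2, -2] (max |s|=8)
Stage 3 (ABS): |-8|=8, |-2|=2, |-2|=2, |-8|=8, |-2|=2, |-2|=2 -> [8, 2, 2, 8, 2, 2] (max |s|=8)
Stage 4 (CLIP -1 2): clip(8,-1,2)=2, clip(2,-1,2)=2, clip(2,-1,2)=2, clip(8,-1,2)=2, clip(2,-1,2)=2, clip(2,-1,2)=2 -> [2, 2, 2, 2, 2, 2] (max |s|=2)
Stage 5 (AMPLIFY 3): 2*3=6, 2*3=6, 2*3=6, 2*3=6, 2*3=6, 2*3=6 -> [6, 6, 6, 6, 6, 6] (max |s|=6)
Overall max amplitude: 8

Answer: 8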